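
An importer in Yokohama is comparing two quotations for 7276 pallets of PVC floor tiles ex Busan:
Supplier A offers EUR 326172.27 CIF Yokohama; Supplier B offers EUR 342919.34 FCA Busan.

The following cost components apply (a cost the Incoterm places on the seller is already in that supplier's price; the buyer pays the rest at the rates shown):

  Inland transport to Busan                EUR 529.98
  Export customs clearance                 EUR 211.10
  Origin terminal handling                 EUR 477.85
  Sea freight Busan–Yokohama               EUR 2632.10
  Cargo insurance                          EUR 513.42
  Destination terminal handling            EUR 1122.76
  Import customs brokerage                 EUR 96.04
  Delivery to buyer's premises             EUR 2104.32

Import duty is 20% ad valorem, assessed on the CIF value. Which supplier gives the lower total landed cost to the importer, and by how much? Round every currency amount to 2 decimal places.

Supplier A (CIF):
The CIF price already equals the CIF value: 326172.27
Import duty = 326172.27 × 20% = 65234.45
Buyer bears (A): 1122.76 + 96.04 + 2104.32 = 3323.12
Landed cost (A) = invoice 326172.27 + 3323.12 + duty 65234.45 = 394729.84
Supplier B (FCA):
CIF value = FCA price + origin terminal + freight + insurance = 342919.34 + 477.85 + 2632.10 + 513.42 = 346542.71
Import duty = 346542.71 × 20% = 69308.54
Buyer bears (B): 477.85 + 2632.10 + 513.42 + 1122.76 + 96.04 + 2104.32 = 6946.49
Landed cost (B) = invoice 342919.34 + 6946.49 + duty 69308.54 = 419174.37
Difference = |394729.84 − 419174.37| = 24444.53

Supplier A is cheaper by EUR 24444.53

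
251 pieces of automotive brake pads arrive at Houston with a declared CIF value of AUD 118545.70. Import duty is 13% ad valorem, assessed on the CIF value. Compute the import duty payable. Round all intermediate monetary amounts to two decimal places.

Import duty = 118545.70 × 13% = 15410.94

Import duty: AUD 15410.94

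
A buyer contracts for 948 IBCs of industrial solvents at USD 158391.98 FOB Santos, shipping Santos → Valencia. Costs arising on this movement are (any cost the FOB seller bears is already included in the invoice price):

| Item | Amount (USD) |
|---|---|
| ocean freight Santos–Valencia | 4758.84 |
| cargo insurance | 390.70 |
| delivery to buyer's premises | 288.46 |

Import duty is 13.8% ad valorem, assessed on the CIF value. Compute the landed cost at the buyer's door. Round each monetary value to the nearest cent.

FOB: the seller bears costs until goods are on board at the origin port; the buyer bears freight, insurance and all costs thereafter.
CIF value = FOB price + freight + insurance = 158391.98 + 4758.84 + 390.70 = 163541.52
Import duty = 163541.52 × 13.8% = 22568.73
Buyer bears: freight 4758.84 + insurance 390.70 + delivery 288.46 + duty 22568.73 = 28006.73
Landed cost = invoice 158391.98 + 28006.73 = 186398.71

Total landed cost: USD 186398.71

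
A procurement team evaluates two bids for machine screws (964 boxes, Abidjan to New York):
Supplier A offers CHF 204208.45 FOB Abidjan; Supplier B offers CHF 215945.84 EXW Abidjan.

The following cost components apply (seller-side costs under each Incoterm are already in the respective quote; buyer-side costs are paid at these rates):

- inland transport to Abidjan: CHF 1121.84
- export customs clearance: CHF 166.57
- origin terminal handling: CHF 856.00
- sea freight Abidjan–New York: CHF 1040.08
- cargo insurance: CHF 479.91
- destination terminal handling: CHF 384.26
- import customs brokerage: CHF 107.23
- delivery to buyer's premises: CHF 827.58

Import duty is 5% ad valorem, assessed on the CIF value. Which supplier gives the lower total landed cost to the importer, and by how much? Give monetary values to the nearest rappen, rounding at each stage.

Supplier A (FOB):
CIF value = FOB price + freight + insurance = 204208.45 + 1040.08 + 479.91 = 205728.44
Import duty = 205728.44 × 5% = 10286.42
Buyer bears (A): 1040.08 + 479.91 + 384.26 + 107.23 + 827.58 = 2839.06
Landed cost (A) = invoice 204208.45 + 2839.06 + duty 10286.42 = 217333.93
Supplier B (EXW):
CIF value = EXW price + inland to port + export clearance + origin terminal + freight + insurance = 215945.84 + 1121.84 + 166.57 + 856.00 + 1040.08 + 479.91 = 219610.24
Import duty = 219610.24 × 5% = 10980.51
Buyer bears (B): 1121.84 + 166.57 + 856.00 + 1040.08 + 479.91 + 384.26 + 107.23 + 827.58 = 4983.47
Landed cost (B) = invoice 215945.84 + 4983.47 + duty 10980.51 = 231909.82
Difference = |217333.93 − 231909.82| = 14575.89

Supplier A is cheaper by CHF 14575.89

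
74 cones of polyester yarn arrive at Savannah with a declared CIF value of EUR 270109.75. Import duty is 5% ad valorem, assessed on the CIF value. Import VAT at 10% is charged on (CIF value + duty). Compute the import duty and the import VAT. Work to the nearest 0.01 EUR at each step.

Import duty = 270109.75 × 5% = 13505.49
VAT base = CIF + duty = 270109.75 + 13505.49 = 283615.24
Import VAT = 283615.24 × 10% = 28361.52

Import duty: EUR 13505.49; import VAT: EUR 28361.52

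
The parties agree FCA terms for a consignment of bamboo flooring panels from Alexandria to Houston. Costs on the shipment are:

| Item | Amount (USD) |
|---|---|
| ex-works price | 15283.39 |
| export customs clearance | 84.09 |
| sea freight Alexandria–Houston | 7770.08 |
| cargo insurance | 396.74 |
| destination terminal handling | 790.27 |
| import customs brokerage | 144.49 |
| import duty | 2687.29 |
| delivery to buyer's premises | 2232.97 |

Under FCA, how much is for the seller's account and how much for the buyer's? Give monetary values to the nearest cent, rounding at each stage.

Seller: USD 15367.48; buyer: USD 14021.84

FCA: the seller delivers export-cleared goods to the carrier; the buyer bears costs from that point.
Seller's account: goods 15283.39 + export clearance 84.09 = 15367.48
Buyer's account: freight 7770.08 + insurance 396.74 + destination terminal 790.27 + brokerage 144.49 + duty 2687.29 + delivery 2232.97 = 14021.84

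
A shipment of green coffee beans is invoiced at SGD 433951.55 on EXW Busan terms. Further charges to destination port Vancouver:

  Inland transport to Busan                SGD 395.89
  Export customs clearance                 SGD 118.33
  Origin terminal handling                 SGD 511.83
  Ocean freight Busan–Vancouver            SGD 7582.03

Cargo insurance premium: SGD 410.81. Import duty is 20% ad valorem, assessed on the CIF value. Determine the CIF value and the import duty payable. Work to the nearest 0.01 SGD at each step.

CIF = EXW price + pre-shipment costs + freight + insurance
CIF = 433951.55 + 395.89 + 118.33 + 511.83 + 7582.03 + 410.81 = 442970.44
Import duty = 442970.44 × 20% = 88594.09

CIF value: SGD 442970.44; import duty: SGD 88594.09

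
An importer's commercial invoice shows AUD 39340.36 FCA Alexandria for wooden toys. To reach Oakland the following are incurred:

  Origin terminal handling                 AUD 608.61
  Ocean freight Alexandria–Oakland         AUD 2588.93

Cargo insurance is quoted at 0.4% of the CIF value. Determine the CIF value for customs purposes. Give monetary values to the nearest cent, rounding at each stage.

CIF value: AUD 42708.73

Let C be the CIF value. C = FCA price + pre-shipment costs + freight + 0.4% × C
C − 0.4% × C = 39340.36 + 608.61 + 2588.93
0.996 × C = 42537.90
C = 42537.90 / 0.996 = 42708.73
Insurance premium = 0.4% × 42708.73 = 170.83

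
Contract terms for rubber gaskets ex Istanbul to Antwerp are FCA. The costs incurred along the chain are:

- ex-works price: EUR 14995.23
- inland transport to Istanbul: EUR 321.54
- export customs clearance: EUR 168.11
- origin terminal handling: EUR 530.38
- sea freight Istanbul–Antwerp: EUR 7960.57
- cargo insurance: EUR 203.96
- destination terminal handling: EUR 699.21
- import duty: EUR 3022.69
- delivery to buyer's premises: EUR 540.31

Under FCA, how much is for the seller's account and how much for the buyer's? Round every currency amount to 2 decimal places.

Seller: EUR 15484.88; buyer: EUR 12957.12

FCA: the seller delivers export-cleared goods to the carrier; the buyer bears costs from that point.
Seller's account: goods 14995.23 + inland to port 321.54 + export clearance 168.11 = 15484.88
Buyer's account: origin terminal 530.38 + freight 7960.57 + insurance 203.96 + destination terminal 699.21 + duty 3022.69 + delivery 540.31 = 12957.12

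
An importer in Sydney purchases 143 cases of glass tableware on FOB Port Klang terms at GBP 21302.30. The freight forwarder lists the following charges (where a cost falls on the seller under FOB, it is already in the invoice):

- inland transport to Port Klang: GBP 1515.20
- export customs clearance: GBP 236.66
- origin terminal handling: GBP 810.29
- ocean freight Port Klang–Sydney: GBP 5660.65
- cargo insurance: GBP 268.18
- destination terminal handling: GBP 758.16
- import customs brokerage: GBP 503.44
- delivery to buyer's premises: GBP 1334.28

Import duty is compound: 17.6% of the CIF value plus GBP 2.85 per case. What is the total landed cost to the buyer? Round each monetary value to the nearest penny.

Total landed cost: GBP 35027.24

FOB: the seller bears costs until goods are on board at the origin port; the buyer bears freight, insurance and all costs thereafter.
Already in the invoice (seller's account under FOB): inland to port, export clearance, origin terminal — exclude.
CIF value = FOB price + freight + insurance = 21302.30 + 5660.65 + 268.18 = 27231.13
Ad valorem component: 27231.13 × 17.6% = 4792.68
Specific component: 143 × 2.85 = 407.55
Import duty = 4792.68 + 407.55 = 5200.23
Buyer bears: freight 5660.65 + insurance 268.18 + destination terminal 758.16 + brokerage 503.44 + delivery 1334.28 + duty 5200.23 = 13724.94
Landed cost = invoice 21302.30 + 13724.94 = 35027.24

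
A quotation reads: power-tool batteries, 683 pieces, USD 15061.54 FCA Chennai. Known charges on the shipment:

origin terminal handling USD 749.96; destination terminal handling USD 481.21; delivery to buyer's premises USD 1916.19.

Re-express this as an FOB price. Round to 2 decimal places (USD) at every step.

Not relevant to the conversion: destination terminal, delivery — on the buyer under both terms; not part of either seller's price.
From FCA to FOB, the seller additionally bears: origin terminal.
FOB price = 15061.54 + 749.96 = 15811.50

FOB price: USD 15811.50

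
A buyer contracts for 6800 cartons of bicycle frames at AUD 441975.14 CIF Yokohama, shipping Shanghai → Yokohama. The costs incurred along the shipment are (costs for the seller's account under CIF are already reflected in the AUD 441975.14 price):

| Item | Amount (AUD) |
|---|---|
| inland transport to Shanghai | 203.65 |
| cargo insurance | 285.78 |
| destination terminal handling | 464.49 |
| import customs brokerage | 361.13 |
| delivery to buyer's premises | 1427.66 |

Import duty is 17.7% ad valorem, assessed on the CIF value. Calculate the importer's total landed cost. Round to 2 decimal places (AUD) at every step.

CIF: the seller pays costs through ocean freight and marine insurance to the destination port.
Already in the invoice (seller's account under CIF): inland to port, insurance — exclude.
The CIF price already equals the CIF value: 441975.14
Import duty = 441975.14 × 17.7% = 78229.60
Buyer bears: destination terminal 464.49 + brokerage 361.13 + delivery 1427.66 + duty 78229.60 = 80482.88
Landed cost = invoice 441975.14 + 80482.88 = 522458.02

Total landed cost: AUD 522458.02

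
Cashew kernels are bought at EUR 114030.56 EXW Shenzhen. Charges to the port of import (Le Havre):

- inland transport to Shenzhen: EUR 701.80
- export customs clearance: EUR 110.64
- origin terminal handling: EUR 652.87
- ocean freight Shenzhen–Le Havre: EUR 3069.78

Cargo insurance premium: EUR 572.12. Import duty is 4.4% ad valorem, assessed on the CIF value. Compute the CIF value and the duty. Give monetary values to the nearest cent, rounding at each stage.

CIF = EXW price + pre-shipment costs + freight + insurance
CIF = 114030.56 + 701.80 + 110.64 + 652.87 + 3069.78 + 572.12 = 119137.77
Import duty = 119137.77 × 4.4% = 5242.06

CIF value: EUR 119137.77; import duty: EUR 5242.06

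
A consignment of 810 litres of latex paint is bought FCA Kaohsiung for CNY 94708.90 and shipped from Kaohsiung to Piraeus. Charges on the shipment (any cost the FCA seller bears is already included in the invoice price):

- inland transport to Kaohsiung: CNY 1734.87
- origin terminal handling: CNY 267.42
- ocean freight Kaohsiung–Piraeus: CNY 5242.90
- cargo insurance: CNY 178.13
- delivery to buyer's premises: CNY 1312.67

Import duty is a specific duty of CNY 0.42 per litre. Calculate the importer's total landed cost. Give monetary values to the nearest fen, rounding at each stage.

FCA: the seller delivers export-cleared goods to the carrier; the buyer bears costs from that point.
Already in the invoice (seller's account under FCA): inland to port — exclude.
CIF value = FCA price + origin terminal + freight + insurance = 94708.90 + 267.42 + 5242.90 + 178.13 = 100397.35
Import duty = 810 × 0.42 = 340.20
Buyer bears: origin terminal 267.42 + freight 5242.90 + insurance 178.13 + delivery 1312.67 + duty 340.20 = 7341.32
Landed cost = invoice 94708.90 + 7341.32 = 102050.22

Total landed cost: CNY 102050.22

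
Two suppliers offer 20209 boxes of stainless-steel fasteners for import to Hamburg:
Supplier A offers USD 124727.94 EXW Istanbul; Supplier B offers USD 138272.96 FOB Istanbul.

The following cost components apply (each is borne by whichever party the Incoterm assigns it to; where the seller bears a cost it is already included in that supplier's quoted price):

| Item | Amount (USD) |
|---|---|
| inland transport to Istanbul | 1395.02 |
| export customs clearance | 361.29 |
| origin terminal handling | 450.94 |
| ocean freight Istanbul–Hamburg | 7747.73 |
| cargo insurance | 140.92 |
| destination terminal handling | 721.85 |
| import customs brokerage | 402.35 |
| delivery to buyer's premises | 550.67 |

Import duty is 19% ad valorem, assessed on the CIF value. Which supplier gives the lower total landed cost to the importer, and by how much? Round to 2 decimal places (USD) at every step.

Supplier A is cheaper by USD 13491.95

Supplier A (EXW):
CIF value = EXW price + inland to port + export clearance + origin terminal + freight + insurance = 124727.94 + 1395.02 + 361.29 + 450.94 + 7747.73 + 140.92 = 134823.84
Import duty = 134823.84 × 19% = 25616.53
Buyer bears (A): 1395.02 + 361.29 + 450.94 + 7747.73 + 140.92 + 721.85 + 402.35 + 550.67 = 11770.77
Landed cost (A) = invoice 124727.94 + 11770.77 + duty 25616.53 = 162115.24
Supplier B (FOB):
CIF value = FOB price + freight + insurance = 138272.96 + 7747.73 + 140.92 = 146161.61
Import duty = 146161.61 × 19% = 27770.71
Buyer bears (B): 7747.73 + 140.92 + 721.85 + 402.35 + 550.67 = 9563.52
Landed cost (B) = invoice 138272.96 + 9563.52 + duty 27770.71 = 175607.19
Difference = |162115.24 − 175607.19| = 13491.95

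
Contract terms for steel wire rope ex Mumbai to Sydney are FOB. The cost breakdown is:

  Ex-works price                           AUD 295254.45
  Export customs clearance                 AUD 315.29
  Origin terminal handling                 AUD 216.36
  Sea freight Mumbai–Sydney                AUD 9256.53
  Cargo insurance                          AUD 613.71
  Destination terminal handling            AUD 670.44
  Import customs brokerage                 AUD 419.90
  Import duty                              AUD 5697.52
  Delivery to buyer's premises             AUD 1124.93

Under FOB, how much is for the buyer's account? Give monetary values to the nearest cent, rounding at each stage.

FOB: the seller bears costs until goods are on board at the origin port; the buyer bears freight, insurance and all costs thereafter.
Seller's account: goods 295254.45 + export clearance 315.29 + origin terminal 216.36 = 295786.10
Buyer's account: freight 9256.53 + insurance 613.71 + destination terminal 670.44 + brokerage 419.90 + duty 5697.52 + delivery 1124.93 = 17783.03

Buyer's account: AUD 17783.03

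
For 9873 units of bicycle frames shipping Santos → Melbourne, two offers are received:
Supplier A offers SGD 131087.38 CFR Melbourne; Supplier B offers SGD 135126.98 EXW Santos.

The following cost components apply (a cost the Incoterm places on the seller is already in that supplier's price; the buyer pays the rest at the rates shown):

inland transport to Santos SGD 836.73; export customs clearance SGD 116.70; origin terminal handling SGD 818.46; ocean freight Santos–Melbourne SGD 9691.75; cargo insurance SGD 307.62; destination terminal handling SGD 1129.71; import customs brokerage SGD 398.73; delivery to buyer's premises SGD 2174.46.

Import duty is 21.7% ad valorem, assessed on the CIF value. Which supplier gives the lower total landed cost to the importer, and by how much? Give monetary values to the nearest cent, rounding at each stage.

Supplier A is cheaper by SGD 18867.44

Supplier A (CFR):
CIF value = CFR price + insurance = 131087.38 + 307.62 = 131395.00
Import duty = 131395.00 × 21.7% = 28512.72
Buyer bears (A): 307.62 + 1129.71 + 398.73 + 2174.46 = 4010.52
Landed cost (A) = invoice 131087.38 + 4010.52 + duty 28512.72 = 163610.62
Supplier B (EXW):
CIF value = EXW price + inland to port + export clearance + origin terminal + freight + insurance = 135126.98 + 836.73 + 116.70 + 818.46 + 9691.75 + 307.62 = 146898.24
Import duty = 146898.24 × 21.7% = 31876.92
Buyer bears (B): 836.73 + 116.70 + 818.46 + 9691.75 + 307.62 + 1129.71 + 398.73 + 2174.46 = 15474.16
Landed cost (B) = invoice 135126.98 + 15474.16 + duty 31876.92 = 182478.06
Difference = |163610.62 − 182478.06| = 18867.44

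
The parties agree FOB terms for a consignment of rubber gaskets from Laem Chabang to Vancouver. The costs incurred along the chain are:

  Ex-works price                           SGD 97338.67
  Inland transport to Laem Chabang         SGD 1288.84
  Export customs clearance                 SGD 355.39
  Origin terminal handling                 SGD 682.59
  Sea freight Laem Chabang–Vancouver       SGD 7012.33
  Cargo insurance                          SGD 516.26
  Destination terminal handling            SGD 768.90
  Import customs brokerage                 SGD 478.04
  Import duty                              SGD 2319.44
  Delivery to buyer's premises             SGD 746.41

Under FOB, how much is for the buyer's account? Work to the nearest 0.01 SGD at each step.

FOB: the seller bears costs until goods are on board at the origin port; the buyer bears freight, insurance and all costs thereafter.
Seller's account: goods 97338.67 + inland to port 1288.84 + export clearance 355.39 + origin terminal 682.59 = 99665.49
Buyer's account: freight 7012.33 + insurance 516.26 + destination terminal 768.90 + brokerage 478.04 + duty 2319.44 + delivery 746.41 = 11841.38

Buyer's account: SGD 11841.38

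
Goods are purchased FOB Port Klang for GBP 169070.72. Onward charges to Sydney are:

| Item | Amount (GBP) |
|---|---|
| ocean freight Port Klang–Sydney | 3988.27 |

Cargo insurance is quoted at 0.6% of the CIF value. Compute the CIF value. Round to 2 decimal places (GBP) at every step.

CIF value: GBP 174103.61

Let C be the CIF value. C = FOB price + freight + 0.6% × C
C − 0.6% × C = 169070.72 + 3988.27
0.994 × C = 173058.99
C = 173058.99 / 0.994 = 174103.61
Insurance premium = 0.6% × 174103.61 = 1044.62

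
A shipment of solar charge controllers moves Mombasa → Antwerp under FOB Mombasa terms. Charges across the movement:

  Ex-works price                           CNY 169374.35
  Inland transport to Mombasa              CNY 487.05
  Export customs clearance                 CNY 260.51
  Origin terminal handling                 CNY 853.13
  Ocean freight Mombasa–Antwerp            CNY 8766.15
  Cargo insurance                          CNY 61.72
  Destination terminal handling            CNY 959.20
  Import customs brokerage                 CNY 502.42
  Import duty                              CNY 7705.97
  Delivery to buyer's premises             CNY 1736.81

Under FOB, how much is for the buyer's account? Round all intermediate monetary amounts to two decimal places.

Buyer's account: CNY 19732.27

FOB: the seller bears costs until goods are on board at the origin port; the buyer bears freight, insurance and all costs thereafter.
Seller's account: goods 169374.35 + inland to port 487.05 + export clearance 260.51 + origin terminal 853.13 = 170975.04
Buyer's account: freight 8766.15 + insurance 61.72 + destination terminal 959.20 + brokerage 502.42 + duty 7705.97 + delivery 1736.81 = 19732.27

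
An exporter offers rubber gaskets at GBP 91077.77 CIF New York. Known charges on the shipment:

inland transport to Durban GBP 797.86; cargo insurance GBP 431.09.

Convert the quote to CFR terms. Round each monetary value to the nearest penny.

CFR price: GBP 90646.68

Not relevant to the conversion: inland to port — on the seller under both CIF and CFR; already in the CIF price and stays in the CFR price.
From CIF to CFR, the seller no longer bears: insurance.
CFR price = 91077.77 − 431.09 = 90646.68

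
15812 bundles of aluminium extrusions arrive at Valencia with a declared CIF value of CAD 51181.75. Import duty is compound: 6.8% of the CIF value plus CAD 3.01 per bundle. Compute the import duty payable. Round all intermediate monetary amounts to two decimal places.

Import duty: CAD 51074.48

Ad valorem component: 51181.75 × 6.8% = 3480.36
Specific component: 15812 × 3.01 = 47594.12
Import duty = 3480.36 + 47594.12 = 51074.48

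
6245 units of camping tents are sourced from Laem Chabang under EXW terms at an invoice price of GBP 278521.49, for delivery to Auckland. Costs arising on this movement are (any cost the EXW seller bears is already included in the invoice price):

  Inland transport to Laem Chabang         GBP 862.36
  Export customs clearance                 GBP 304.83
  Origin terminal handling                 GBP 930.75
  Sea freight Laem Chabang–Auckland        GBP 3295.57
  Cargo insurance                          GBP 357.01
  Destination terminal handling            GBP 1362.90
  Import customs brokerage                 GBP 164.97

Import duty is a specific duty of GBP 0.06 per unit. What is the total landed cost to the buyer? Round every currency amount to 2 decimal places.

EXW: the seller makes goods available at their premises; the buyer bears all onward costs.
CIF value = EXW price + inland to port + export clearance + origin terminal + freight + insurance = 278521.49 + 862.36 + 304.83 + 930.75 + 3295.57 + 357.01 = 284272.01
Import duty = 6245 × 0.06 = 374.70
Buyer bears: inland to port 862.36 + export clearance 304.83 + origin terminal 930.75 + freight 3295.57 + insurance 357.01 + destination terminal 1362.90 + brokerage 164.97 + duty 374.70 = 7653.09
Landed cost = invoice 278521.49 + 7653.09 = 286174.58

Total landed cost: GBP 286174.58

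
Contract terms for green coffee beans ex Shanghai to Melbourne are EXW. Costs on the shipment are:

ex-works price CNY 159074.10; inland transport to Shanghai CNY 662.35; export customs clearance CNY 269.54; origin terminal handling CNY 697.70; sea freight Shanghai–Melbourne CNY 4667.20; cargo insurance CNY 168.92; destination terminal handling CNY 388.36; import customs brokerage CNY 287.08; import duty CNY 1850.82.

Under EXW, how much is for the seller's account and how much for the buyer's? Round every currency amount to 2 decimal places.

EXW: the seller makes goods available at their premises; the buyer bears all onward costs.
Seller's account: goods 159074.10 = 159074.10
Buyer's account: inland to port 662.35 + export clearance 269.54 + origin terminal 697.70 + freight 4667.20 + insurance 168.92 + destination terminal 388.36 + brokerage 287.08 + duty 1850.82 = 8991.97

Seller: CNY 159074.10; buyer: CNY 8991.97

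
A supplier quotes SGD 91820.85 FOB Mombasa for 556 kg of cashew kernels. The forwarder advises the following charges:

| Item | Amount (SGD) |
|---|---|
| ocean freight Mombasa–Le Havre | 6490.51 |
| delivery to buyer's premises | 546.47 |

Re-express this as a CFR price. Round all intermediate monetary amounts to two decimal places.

CFR price: SGD 98311.36

Not relevant to the conversion: delivery — on the buyer under both terms; not part of either seller's price.
From FOB to CFR, the seller additionally bears: freight.
CFR price = 91820.85 + 6490.51 = 98311.36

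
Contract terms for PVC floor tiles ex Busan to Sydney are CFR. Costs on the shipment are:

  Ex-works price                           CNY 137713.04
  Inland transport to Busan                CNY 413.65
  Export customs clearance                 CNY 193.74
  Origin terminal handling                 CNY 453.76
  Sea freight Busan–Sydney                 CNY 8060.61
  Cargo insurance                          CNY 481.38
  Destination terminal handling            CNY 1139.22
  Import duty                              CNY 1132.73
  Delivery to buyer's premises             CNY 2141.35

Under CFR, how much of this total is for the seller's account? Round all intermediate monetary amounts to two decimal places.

Seller's account: CNY 146834.80

CFR: the seller pays costs through ocean freight to the destination port, but not insurance.
Seller's account: goods 137713.04 + inland to port 413.65 + export clearance 193.74 + origin terminal 453.76 + freight 8060.61 = 146834.80
Buyer's account: insurance 481.38 + destination terminal 1139.22 + duty 1132.73 + delivery 2141.35 = 4894.68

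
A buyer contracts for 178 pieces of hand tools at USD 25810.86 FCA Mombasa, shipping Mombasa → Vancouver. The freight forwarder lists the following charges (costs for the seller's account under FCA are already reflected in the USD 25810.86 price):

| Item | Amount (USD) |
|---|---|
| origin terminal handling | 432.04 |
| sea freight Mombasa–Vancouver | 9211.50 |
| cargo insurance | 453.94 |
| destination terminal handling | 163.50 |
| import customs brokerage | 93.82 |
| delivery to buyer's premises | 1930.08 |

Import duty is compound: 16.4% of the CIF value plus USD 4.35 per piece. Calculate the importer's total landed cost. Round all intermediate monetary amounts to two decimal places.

FCA: the seller delivers export-cleared goods to the carrier; the buyer bears costs from that point.
CIF value = FCA price + origin terminal + freight + insurance = 25810.86 + 432.04 + 9211.50 + 453.94 = 35908.34
Ad valorem component: 35908.34 × 16.4% = 5888.97
Specific component: 178 × 4.35 = 774.30
Import duty = 5888.97 + 774.30 = 6663.27
Buyer bears: origin terminal 432.04 + freight 9211.50 + insurance 453.94 + destination terminal 163.50 + brokerage 93.82 + delivery 1930.08 + duty 6663.27 = 18948.15
Landed cost = invoice 25810.86 + 18948.15 = 44759.01

Total landed cost: USD 44759.01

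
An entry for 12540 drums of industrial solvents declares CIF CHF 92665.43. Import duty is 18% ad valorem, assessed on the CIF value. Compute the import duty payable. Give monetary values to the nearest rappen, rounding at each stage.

Import duty: CHF 16679.78

Import duty = 92665.43 × 18% = 16679.78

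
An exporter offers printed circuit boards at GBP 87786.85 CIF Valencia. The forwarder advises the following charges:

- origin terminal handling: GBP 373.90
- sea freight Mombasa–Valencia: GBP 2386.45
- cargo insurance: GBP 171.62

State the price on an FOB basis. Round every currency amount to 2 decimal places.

Not relevant to the conversion: origin terminal — on the seller under both CIF and FOB; already in the CIF price and stays in the FOB price.
From CIF to FOB, the seller no longer bears: freight, insurance.
FOB price = 87786.85 − 2386.45 − 171.62 = 85228.78

FOB price: GBP 85228.78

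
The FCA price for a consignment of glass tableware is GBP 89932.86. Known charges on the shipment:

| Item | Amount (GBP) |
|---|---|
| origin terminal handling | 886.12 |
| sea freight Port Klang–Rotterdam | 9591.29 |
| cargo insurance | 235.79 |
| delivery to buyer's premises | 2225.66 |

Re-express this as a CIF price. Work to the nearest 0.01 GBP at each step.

CIF price: GBP 100646.06

Not relevant to the conversion: delivery — on the buyer under both terms; not part of either seller's price.
From FCA to CIF, the seller additionally bears: origin terminal, freight, insurance.
CIF price = 89932.86 + 886.12 + 9591.29 + 235.79 = 100646.06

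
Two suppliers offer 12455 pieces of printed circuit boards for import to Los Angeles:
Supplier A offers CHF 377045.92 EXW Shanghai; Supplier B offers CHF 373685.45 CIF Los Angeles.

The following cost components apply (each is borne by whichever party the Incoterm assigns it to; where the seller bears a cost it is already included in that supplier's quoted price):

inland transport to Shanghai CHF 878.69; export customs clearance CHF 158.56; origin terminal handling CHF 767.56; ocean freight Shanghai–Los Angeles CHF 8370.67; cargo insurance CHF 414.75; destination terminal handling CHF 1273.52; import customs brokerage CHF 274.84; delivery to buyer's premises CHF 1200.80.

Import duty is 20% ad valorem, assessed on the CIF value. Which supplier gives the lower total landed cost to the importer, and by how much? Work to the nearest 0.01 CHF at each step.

Supplier A (EXW):
CIF value = EXW price + inland to port + export clearance + origin terminal + freight + insurance = 377045.92 + 878.69 + 158.56 + 767.56 + 8370.67 + 414.75 = 387636.15
Import duty = 387636.15 × 20% = 77527.23
Buyer bears (A): 878.69 + 158.56 + 767.56 + 8370.67 + 414.75 + 1273.52 + 274.84 + 1200.80 = 13339.39
Landed cost (A) = invoice 377045.92 + 13339.39 + duty 77527.23 = 467912.54
Supplier B (CIF):
The CIF price already equals the CIF value: 373685.45
Import duty = 373685.45 × 20% = 74737.09
Buyer bears (B): 1273.52 + 274.84 + 1200.80 = 2749.16
Landed cost (B) = invoice 373685.45 + 2749.16 + duty 74737.09 = 451171.70
Difference = |467912.54 − 451171.70| = 16740.84

Supplier B is cheaper by CHF 16740.84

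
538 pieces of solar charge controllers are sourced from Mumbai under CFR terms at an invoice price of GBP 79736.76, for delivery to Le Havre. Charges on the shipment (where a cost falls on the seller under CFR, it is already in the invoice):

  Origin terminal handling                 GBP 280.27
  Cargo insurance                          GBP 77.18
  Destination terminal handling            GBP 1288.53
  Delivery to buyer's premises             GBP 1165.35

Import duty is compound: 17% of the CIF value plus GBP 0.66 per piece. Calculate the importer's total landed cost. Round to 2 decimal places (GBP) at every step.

CFR: the seller pays costs through ocean freight to the destination port, but not insurance.
Already in the invoice (seller's account under CFR): origin terminal — exclude.
CIF value = CFR price + insurance = 79736.76 + 77.18 = 79813.94
Ad valorem component: 79813.94 × 17% = 13568.37
Specific component: 538 × 0.66 = 355.08
Import duty = 13568.37 + 355.08 = 13923.45
Buyer bears: insurance 77.18 + destination terminal 1288.53 + delivery 1165.35 + duty 13923.45 = 16454.51
Landed cost = invoice 79736.76 + 16454.51 = 96191.27

Total landed cost: GBP 96191.27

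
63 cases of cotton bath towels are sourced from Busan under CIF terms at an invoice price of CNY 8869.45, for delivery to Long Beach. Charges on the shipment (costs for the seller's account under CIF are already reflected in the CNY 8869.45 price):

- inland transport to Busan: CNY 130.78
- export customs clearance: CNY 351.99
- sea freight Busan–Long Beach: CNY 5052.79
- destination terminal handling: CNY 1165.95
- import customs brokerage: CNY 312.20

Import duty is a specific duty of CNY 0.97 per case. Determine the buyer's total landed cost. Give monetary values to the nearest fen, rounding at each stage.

CIF: the seller pays costs through ocean freight and marine insurance to the destination port.
Already in the invoice (seller's account under CIF): inland to port, export clearance, freight — exclude.
The CIF price already equals the CIF value: 8869.45
Import duty = 63 × 0.97 = 61.11
Buyer bears: destination terminal 1165.95 + brokerage 312.20 + duty 61.11 = 1539.26
Landed cost = invoice 8869.45 + 1539.26 = 10408.71

Total landed cost: CNY 10408.71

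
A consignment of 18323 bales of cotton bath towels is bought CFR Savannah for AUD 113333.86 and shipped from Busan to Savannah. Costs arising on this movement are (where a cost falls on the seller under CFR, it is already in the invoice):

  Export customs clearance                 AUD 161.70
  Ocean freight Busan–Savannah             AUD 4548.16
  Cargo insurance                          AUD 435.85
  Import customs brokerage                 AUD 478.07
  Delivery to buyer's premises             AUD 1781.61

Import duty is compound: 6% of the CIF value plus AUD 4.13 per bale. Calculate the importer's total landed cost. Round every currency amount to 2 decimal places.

Total landed cost: AUD 198529.56

CFR: the seller pays costs through ocean freight to the destination port, but not insurance.
Already in the invoice (seller's account under CFR): export clearance, freight — exclude.
CIF value = CFR price + insurance = 113333.86 + 435.85 = 113769.71
Ad valorem component: 113769.71 × 6% = 6826.18
Specific component: 18323 × 4.13 = 75673.99
Import duty = 6826.18 + 75673.99 = 82500.17
Buyer bears: insurance 435.85 + brokerage 478.07 + delivery 1781.61 + duty 82500.17 = 85195.70
Landed cost = invoice 113333.86 + 85195.70 = 198529.56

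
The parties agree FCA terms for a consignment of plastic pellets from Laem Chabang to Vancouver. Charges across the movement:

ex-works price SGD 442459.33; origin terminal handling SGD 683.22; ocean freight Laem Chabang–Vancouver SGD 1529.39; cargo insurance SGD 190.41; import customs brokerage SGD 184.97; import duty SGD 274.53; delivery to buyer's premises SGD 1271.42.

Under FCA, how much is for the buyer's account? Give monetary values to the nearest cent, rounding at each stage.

FCA: the seller delivers export-cleared goods to the carrier; the buyer bears costs from that point.
Seller's account: goods 442459.33 = 442459.33
Buyer's account: origin terminal 683.22 + freight 1529.39 + insurance 190.41 + brokerage 184.97 + duty 274.53 + delivery 1271.42 = 4133.94

Buyer's account: SGD 4133.94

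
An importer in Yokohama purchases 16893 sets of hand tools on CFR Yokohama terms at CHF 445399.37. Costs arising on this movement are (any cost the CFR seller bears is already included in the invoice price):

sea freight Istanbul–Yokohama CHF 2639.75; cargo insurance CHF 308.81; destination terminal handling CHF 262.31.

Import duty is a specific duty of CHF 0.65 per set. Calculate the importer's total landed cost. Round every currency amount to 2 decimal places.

Total landed cost: CHF 456950.94

CFR: the seller pays costs through ocean freight to the destination port, but not insurance.
Already in the invoice (seller's account under CFR): freight — exclude.
CIF value = CFR price + insurance = 445399.37 + 308.81 = 445708.18
Import duty = 16893 × 0.65 = 10980.45
Buyer bears: insurance 308.81 + destination terminal 262.31 + duty 10980.45 = 11551.57
Landed cost = invoice 445399.37 + 11551.57 = 456950.94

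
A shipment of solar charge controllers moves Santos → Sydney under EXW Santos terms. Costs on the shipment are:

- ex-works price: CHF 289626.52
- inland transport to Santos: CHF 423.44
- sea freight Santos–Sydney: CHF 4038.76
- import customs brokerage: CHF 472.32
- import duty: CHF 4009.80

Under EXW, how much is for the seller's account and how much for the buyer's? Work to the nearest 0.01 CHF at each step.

EXW: the seller makes goods available at their premises; the buyer bears all onward costs.
Seller's account: goods 289626.52 = 289626.52
Buyer's account: inland to port 423.44 + freight 4038.76 + brokerage 472.32 + duty 4009.80 = 8944.32

Seller: CHF 289626.52; buyer: CHF 8944.32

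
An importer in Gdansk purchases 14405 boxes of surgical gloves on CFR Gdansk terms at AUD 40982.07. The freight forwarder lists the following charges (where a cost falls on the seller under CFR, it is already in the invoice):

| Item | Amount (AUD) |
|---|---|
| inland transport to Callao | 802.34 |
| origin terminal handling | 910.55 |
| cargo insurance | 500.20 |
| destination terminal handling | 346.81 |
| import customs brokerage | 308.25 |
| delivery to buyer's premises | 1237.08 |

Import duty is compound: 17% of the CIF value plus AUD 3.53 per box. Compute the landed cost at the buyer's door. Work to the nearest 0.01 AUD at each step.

Total landed cost: AUD 101276.05

CFR: the seller pays costs through ocean freight to the destination port, but not insurance.
Already in the invoice (seller's account under CFR): inland to port, origin terminal — exclude.
CIF value = CFR price + insurance = 40982.07 + 500.20 = 41482.27
Ad valorem component: 41482.27 × 17% = 7051.99
Specific component: 14405 × 3.53 = 50849.65
Import duty = 7051.99 + 50849.65 = 57901.64
Buyer bears: insurance 500.20 + destination terminal 346.81 + brokerage 308.25 + delivery 1237.08 + duty 57901.64 = 60293.98
Landed cost = invoice 40982.07 + 60293.98 = 101276.05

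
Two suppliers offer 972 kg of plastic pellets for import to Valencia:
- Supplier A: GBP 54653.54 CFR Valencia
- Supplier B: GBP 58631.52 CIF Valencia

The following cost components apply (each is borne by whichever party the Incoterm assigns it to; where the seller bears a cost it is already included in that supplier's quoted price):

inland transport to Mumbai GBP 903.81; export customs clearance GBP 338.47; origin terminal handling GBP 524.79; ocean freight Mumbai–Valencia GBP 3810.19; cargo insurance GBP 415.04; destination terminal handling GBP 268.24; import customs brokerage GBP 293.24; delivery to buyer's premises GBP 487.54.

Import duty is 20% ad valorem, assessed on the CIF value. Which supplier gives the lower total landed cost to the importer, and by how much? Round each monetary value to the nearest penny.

Supplier A is cheaper by GBP 4275.52

Supplier A (CFR):
CIF value = CFR price + insurance = 54653.54 + 415.04 = 55068.58
Import duty = 55068.58 × 20% = 11013.72
Buyer bears (A): 415.04 + 268.24 + 293.24 + 487.54 = 1464.06
Landed cost (A) = invoice 54653.54 + 1464.06 + duty 11013.72 = 67131.32
Supplier B (CIF):
The CIF price already equals the CIF value: 58631.52
Import duty = 58631.52 × 20% = 11726.30
Buyer bears (B): 268.24 + 293.24 + 487.54 = 1049.02
Landed cost (B) = invoice 58631.52 + 1049.02 + duty 11726.30 = 71406.84
Difference = |67131.32 − 71406.84| = 4275.52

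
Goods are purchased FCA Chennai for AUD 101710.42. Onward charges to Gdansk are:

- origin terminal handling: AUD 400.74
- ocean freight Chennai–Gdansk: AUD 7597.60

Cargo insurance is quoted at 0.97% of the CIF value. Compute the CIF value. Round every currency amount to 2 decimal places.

Let C be the CIF value. C = FCA price + pre-shipment costs + freight + 0.97% × C
C − 0.97% × C = 101710.42 + 400.74 + 7597.60
0.9903 × C = 109708.76
C = 109708.76 / 0.9903 = 110783.36
Insurance premium = 0.97% × 110783.36 = 1074.60

CIF value: AUD 110783.36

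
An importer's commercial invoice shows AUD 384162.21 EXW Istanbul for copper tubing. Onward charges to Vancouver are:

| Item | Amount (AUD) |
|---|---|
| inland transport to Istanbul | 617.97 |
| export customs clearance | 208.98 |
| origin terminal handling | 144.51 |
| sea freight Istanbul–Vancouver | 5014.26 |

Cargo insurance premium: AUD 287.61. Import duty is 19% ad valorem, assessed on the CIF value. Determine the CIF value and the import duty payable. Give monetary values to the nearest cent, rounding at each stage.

CIF value: AUD 390435.54; import duty: AUD 74182.75

CIF = EXW price + pre-shipment costs + freight + insurance
CIF = 384162.21 + 617.97 + 208.98 + 144.51 + 5014.26 + 287.61 = 390435.54
Import duty = 390435.54 × 19% = 74182.75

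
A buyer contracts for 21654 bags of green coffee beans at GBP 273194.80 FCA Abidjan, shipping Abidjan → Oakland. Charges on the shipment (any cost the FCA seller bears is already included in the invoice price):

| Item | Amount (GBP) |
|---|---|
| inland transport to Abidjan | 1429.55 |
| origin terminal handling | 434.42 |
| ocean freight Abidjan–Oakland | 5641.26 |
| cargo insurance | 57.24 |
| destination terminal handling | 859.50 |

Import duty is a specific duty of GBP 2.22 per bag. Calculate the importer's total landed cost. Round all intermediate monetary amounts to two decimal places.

FCA: the seller delivers export-cleared goods to the carrier; the buyer bears costs from that point.
Already in the invoice (seller's account under FCA): inland to port — exclude.
CIF value = FCA price + origin terminal + freight + insurance = 273194.80 + 434.42 + 5641.26 + 57.24 = 279327.72
Import duty = 21654 × 2.22 = 48071.88
Buyer bears: origin terminal 434.42 + freight 5641.26 + insurance 57.24 + destination terminal 859.50 + duty 48071.88 = 55064.30
Landed cost = invoice 273194.80 + 55064.30 = 328259.10

Total landed cost: GBP 328259.10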